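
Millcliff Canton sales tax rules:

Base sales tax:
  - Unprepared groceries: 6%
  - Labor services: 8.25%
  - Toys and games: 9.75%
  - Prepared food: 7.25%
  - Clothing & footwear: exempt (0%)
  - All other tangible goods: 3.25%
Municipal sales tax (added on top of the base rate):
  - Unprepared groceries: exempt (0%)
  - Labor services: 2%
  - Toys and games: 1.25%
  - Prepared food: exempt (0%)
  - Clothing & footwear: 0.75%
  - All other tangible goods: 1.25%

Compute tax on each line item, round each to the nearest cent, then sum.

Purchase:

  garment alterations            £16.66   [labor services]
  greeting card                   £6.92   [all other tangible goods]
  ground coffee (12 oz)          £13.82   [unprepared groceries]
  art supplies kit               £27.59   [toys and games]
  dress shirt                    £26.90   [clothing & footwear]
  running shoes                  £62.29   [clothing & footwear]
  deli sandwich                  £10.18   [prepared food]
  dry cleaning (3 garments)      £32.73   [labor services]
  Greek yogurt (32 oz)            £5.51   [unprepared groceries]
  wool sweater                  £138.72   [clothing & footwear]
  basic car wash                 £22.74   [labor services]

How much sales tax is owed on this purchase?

Garment alterations £16.66: labor services → 8.25% + 2% municipal = 10.25% → £1.71
Greeting card £6.92: all other tangible goods → 3.25% + 1.25% municipal = 4.5% → £0.31
Ground coffee (12 oz) £13.82: unprepared groceries → 6% + 0% municipal = 6% → £0.83
Art supplies kit £27.59: toys and games → 9.75% + 1.25% municipal = 11% → £3.03
Dress shirt £26.90: clothing & footwear → 0% + 0.75% municipal = 0.75% → £0.20
Running shoes £62.29: clothing & footwear → 0% + 0.75% municipal = 0.75% → £0.47
Deli sandwich £10.18: prepared food → 7.25% + 0% municipal = 7.25% → £0.74
Dry cleaning (3 garments) £32.73: labor services → 8.25% + 2% municipal = 10.25% → £3.35
Greek yogurt (32 oz) £5.51: unprepared groceries → 6% + 0% municipal = 6% → £0.33
Wool sweater £138.72: clothing & footwear → 0% + 0.75% municipal = 0.75% → £1.04
Basic car wash £22.74: labor services → 8.25% + 2% municipal = 10.25% → £2.33
Total tax = £1.71 + £0.31 + £0.83 + £3.03 + £0.20 + £0.47 + £0.74 + £3.35 + £0.33 + £1.04 + £2.33 = £14.34

£14.34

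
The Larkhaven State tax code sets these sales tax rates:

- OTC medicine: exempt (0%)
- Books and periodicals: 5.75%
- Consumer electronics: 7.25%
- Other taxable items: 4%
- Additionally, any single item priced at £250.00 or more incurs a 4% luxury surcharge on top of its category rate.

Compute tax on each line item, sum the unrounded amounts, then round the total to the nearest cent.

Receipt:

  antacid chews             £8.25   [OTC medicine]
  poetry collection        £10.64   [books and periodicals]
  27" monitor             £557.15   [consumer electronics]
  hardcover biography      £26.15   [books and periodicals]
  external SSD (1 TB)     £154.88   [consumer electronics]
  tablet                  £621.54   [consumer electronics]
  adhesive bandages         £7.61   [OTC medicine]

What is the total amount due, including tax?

£1532.17

Antacid chews £8.25: OTC medicine → 0% → £0.00
Poetry collection £10.64: books and periodicals → 5.75% → £0.6118
27" monitor £557.15: consumer electronics → 7.25% + 4% surcharge = 11.25% → £62.679375
Hardcover biography £26.15: books and periodicals → 5.75% → £1.503625
External SSD (1 TB) £154.88: consumer electronics → 7.25% → £11.2288
Tablet £621.54: consumer electronics → 7.25% + 4% surcharge = 11.25% → £69.92325
Adhesive bandages £7.61: OTC medicine → 0% → £0.00
Subtotal = £1386.22; unrounded tax = £145.94685 → £145.95; total due = £1532.17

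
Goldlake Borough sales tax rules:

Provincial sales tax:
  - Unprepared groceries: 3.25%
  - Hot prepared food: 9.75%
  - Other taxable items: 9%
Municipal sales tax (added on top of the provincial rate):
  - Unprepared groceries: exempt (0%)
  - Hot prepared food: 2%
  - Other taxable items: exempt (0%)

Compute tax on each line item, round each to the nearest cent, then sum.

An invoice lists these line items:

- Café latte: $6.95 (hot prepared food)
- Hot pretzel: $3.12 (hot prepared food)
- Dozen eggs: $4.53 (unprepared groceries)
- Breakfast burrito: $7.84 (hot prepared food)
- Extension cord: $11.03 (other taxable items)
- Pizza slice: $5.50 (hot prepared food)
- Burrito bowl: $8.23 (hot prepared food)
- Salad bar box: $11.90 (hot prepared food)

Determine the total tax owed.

$6.27

Café latte $6.95: hot prepared food → 9.75% + 2% municipal = 11.75% → $0.82
Hot pretzel $3.12: hot prepared food → 9.75% + 2% municipal = 11.75% → $0.37
Dozen eggs $4.53: unprepared groceries → 3.25% + 0% municipal = 3.25% → $0.15
Breakfast burrito $7.84: hot prepared food → 9.75% + 2% municipal = 11.75% → $0.92
Extension cord $11.03: other taxable items → 9% + 0% municipal = 9% → $0.99
Pizza slice $5.50: hot prepared food → 9.75% + 2% municipal = 11.75% → $0.65
Burrito bowl $8.23: hot prepared food → 9.75% + 2% municipal = 11.75% → $0.97
Salad bar box $11.90: hot prepared food → 9.75% + 2% municipal = 11.75% → $1.40
Total tax = $0.82 + $0.37 + $0.15 + $0.92 + $0.99 + $0.65 + $0.97 + $1.40 = $6.27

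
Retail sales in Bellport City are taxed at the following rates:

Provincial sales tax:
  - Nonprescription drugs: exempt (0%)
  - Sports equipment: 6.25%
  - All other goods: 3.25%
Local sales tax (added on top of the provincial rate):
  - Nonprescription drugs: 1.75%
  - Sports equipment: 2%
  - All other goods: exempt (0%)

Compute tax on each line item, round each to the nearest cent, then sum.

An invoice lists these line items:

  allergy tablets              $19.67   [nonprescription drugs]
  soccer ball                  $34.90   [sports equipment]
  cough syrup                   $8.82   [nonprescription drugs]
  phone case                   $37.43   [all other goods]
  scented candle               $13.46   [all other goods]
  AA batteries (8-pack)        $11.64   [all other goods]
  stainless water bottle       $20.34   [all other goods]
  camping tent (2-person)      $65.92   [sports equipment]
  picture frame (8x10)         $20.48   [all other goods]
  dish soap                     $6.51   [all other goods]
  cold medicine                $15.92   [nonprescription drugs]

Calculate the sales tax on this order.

$12.67

Allergy tablets $19.67: nonprescription drugs → 0% + 1.75% local = 1.75% → $0.34
Soccer ball $34.90: sports equipment → 6.25% + 2% local = 8.25% → $2.88
Cough syrup $8.82: nonprescription drugs → 0% + 1.75% local = 1.75% → $0.15
Phone case $37.43: all other goods → 3.25% + 0% local = 3.25% → $1.22
Scented candle $13.46: all other goods → 3.25% + 0% local = 3.25% → $0.44
AA batteries (8-pack) $11.64: all other goods → 3.25% + 0% local = 3.25% → $0.38
Stainless water bottle $20.34: all other goods → 3.25% + 0% local = 3.25% → $0.66
Camping tent (2-person) $65.92: sports equipment → 6.25% + 2% local = 8.25% → $5.44
Picture frame (8x10) $20.48: all other goods → 3.25% + 0% local = 3.25% → $0.67
Dish soap $6.51: all other goods → 3.25% + 0% local = 3.25% → $0.21
Cold medicine $15.92: nonprescription drugs → 0% + 1.75% local = 1.75% → $0.28
Total tax = $0.34 + $2.88 + $0.15 + $1.22 + $0.44 + $0.38 + $0.66 + $5.44 + $0.67 + $0.21 + $0.28 = $12.67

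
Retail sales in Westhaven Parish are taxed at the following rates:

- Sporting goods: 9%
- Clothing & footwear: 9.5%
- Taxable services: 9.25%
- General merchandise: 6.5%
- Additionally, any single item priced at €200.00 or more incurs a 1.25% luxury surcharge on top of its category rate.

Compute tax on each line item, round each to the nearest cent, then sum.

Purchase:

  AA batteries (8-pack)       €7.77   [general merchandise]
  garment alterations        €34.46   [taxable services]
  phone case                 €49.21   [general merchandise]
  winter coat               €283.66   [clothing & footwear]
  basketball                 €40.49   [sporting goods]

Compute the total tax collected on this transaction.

€41.03

AA batteries (8-pack) €7.77: general merchandise → 6.5% → €0.51
Garment alterations €34.46: taxable services → 9.25% → €3.19
Phone case €49.21: general merchandise → 6.5% → €3.20
Winter coat €283.66: clothing & footwear → 9.5% + 1.25% surcharge = 10.75% → €30.49
Basketball €40.49: sporting goods → 9% → €3.64
Total tax = €0.51 + €3.19 + €3.20 + €30.49 + €3.64 = €41.03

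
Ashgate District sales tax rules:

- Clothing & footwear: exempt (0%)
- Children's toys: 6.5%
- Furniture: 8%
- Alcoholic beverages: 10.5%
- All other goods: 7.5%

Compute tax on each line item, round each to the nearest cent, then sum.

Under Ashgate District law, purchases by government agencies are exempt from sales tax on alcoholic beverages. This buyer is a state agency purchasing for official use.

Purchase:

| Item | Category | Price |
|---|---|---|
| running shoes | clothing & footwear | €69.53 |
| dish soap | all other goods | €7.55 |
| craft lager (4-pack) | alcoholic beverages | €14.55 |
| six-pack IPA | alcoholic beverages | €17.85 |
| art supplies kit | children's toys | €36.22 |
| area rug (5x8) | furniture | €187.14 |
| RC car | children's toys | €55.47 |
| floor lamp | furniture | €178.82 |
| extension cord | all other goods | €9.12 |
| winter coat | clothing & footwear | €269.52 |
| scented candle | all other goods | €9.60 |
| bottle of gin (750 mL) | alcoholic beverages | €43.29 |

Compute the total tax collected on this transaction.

Running shoes €69.53: clothing & footwear → 0% → €0.00
Dish soap €7.55: all other goods → 7.5% → €0.57
Craft lager (4-pack) €14.55: alcoholic beverages, buyer-exempt → 0% → €0.00
Six-pack IPA €17.85: alcoholic beverages, buyer-exempt → 0% → €0.00
Art supplies kit €36.22: children's toys → 6.5% → €2.35
Area rug (5x8) €187.14: furniture → 8% → €14.97
RC car €55.47: children's toys → 6.5% → €3.61
Floor lamp €178.82: furniture → 8% → €14.31
Extension cord €9.12: all other goods → 7.5% → €0.68
Winter coat €269.52: clothing & footwear → 0% → €0.00
Scented candle €9.60: all other goods → 7.5% → €0.72
Bottle of gin (750 mL) €43.29: alcoholic beverages, buyer-exempt → 0% → €0.00
Total tax = €0.57 + €2.35 + €14.97 + €3.61 + €14.31 + €0.68 + €0.72 = €37.21

€37.21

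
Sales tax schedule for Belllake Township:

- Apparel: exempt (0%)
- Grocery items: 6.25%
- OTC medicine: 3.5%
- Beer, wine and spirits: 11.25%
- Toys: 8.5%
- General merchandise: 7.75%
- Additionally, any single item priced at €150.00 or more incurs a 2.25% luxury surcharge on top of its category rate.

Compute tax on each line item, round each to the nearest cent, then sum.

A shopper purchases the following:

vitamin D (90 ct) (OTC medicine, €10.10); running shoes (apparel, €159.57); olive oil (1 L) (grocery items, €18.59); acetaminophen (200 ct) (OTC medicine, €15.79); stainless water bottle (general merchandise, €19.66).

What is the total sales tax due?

Vitamin D (90 ct) €10.10: OTC medicine → 3.5% → €0.35
Running shoes €159.57: apparel → 0% + 2.25% surcharge = 2.25% → €3.59
Olive oil (1 L) €18.59: grocery items → 6.25% → €1.16
Acetaminophen (200 ct) €15.79: OTC medicine → 3.5% → €0.55
Stainless water bottle €19.66: general merchandise → 7.75% → €1.52
Total tax = €0.35 + €3.59 + €1.16 + €0.55 + €1.52 = €7.17

€7.17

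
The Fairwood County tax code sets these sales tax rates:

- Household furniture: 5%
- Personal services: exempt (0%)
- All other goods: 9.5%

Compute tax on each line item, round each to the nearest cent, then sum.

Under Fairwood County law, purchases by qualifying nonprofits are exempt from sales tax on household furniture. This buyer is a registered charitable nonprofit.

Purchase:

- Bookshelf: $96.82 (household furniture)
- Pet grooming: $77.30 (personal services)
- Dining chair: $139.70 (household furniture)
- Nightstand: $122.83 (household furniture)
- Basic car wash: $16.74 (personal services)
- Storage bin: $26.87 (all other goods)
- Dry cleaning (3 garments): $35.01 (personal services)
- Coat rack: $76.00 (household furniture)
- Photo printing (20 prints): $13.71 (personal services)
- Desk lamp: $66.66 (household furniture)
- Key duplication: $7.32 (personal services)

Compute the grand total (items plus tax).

$681.51

Bookshelf $96.82: household furniture, buyer-exempt → 0% → $0.00
Pet grooming $77.30: personal services → 0% → $0.00
Dining chair $139.70: household furniture, buyer-exempt → 0% → $0.00
Nightstand $122.83: household furniture, buyer-exempt → 0% → $0.00
Basic car wash $16.74: personal services → 0% → $0.00
Storage bin $26.87: all other goods → 9.5% → $2.55
Dry cleaning (3 garments) $35.01: personal services → 0% → $0.00
Coat rack $76.00: household furniture, buyer-exempt → 0% → $0.00
Photo printing (20 prints) $13.71: personal services → 0% → $0.00
Desk lamp $66.66: household furniture, buyer-exempt → 0% → $0.00
Key duplication $7.32: personal services → 0% → $0.00
Subtotal = $678.96; tax = $2.55; total due = $681.51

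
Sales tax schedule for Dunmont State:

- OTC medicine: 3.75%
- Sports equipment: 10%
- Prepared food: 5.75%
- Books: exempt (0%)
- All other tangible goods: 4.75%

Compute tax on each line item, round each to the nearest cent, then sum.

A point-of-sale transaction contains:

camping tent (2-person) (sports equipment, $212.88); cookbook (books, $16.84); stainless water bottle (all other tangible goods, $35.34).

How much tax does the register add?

Camping tent (2-person) $212.88: sports equipment → 10% → $21.29
Cookbook $16.84: books → 0% → $0.00
Stainless water bottle $35.34: all other tangible goods → 4.75% → $1.68
Total tax = $21.29 + $1.68 = $22.97

$22.97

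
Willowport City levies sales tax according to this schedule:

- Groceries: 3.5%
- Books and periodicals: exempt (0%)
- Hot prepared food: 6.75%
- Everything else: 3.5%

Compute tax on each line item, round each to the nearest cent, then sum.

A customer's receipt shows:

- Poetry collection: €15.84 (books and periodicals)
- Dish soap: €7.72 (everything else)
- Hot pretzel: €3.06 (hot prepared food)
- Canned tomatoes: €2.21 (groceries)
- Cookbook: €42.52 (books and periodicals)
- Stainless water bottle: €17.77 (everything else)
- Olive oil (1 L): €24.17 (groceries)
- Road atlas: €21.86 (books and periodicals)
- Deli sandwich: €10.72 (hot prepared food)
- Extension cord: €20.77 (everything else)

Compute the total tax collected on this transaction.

Poetry collection €15.84: books and periodicals → 0% → €0.00
Dish soap €7.72: everything else → 3.5% → €0.27
Hot pretzel €3.06: hot prepared food → 6.75% → €0.21
Canned tomatoes €2.21: groceries → 3.5% → €0.08
Cookbook €42.52: books and periodicals → 0% → €0.00
Stainless water bottle €17.77: everything else → 3.5% → €0.62
Olive oil (1 L) €24.17: groceries → 3.5% → €0.85
Road atlas €21.86: books and periodicals → 0% → €0.00
Deli sandwich €10.72: hot prepared food → 6.75% → €0.72
Extension cord €20.77: everything else → 3.5% → €0.73
Total tax = €0.27 + €0.21 + €0.08 + €0.62 + €0.85 + €0.72 + €0.73 = €3.48

€3.48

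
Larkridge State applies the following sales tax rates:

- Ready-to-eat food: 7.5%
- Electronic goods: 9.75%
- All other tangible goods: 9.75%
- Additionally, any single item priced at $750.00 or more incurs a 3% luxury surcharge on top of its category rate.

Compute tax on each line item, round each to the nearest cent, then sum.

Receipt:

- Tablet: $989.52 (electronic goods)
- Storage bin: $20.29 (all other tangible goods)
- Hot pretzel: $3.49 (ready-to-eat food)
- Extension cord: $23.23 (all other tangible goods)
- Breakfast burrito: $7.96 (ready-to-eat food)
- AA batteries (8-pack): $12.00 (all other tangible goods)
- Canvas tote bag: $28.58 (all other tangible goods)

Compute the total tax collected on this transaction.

Tablet $989.52: electronic goods → 9.75% + 3% surcharge = 12.75% → $126.16
Storage bin $20.29: all other tangible goods → 9.75% → $1.98
Hot pretzel $3.49: ready-to-eat food → 7.5% → $0.26
Extension cord $23.23: all other tangible goods → 9.75% → $2.26
Breakfast burrito $7.96: ready-to-eat food → 7.5% → $0.60
AA batteries (8-pack) $12.00: all other tangible goods → 9.75% → $1.17
Canvas tote bag $28.58: all other tangible goods → 9.75% → $2.79
Total tax = $126.16 + $1.98 + $0.26 + $2.26 + $0.60 + $1.17 + $2.79 = $135.22

$135.22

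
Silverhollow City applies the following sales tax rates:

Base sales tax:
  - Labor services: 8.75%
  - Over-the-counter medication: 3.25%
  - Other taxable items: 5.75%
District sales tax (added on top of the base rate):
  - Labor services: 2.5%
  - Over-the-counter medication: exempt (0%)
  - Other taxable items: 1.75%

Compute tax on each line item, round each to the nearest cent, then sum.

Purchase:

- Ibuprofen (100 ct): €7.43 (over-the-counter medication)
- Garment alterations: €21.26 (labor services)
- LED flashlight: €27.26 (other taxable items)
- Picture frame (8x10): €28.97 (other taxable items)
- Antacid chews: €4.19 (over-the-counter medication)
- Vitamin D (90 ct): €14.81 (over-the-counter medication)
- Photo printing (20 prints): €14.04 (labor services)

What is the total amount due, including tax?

Ibuprofen (100 ct) €7.43: over-the-counter medication → 3.25% + 0% district = 3.25% → €0.24
Garment alterations €21.26: labor services → 8.75% + 2.5% district = 11.25% → €2.39
LED flashlight €27.26: other taxable items → 5.75% + 1.75% district = 7.5% → €2.04
Picture frame (8x10) €28.97: other taxable items → 5.75% + 1.75% district = 7.5% → €2.17
Antacid chews €4.19: over-the-counter medication → 3.25% + 0% district = 3.25% → €0.14
Vitamin D (90 ct) €14.81: over-the-counter medication → 3.25% + 0% district = 3.25% → €0.48
Photo printing (20 prints) €14.04: labor services → 8.75% + 2.5% district = 11.25% → €1.58
Subtotal = €117.96; tax = €9.04; total due = €127.00

€127.00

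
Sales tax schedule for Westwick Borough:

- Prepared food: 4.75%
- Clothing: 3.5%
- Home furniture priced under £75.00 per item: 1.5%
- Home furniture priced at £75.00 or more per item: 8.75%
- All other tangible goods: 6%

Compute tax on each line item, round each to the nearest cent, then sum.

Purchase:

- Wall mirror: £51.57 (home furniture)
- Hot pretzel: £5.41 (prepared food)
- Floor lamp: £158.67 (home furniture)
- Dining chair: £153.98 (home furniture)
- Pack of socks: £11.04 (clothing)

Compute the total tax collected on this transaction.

Wall mirror £51.57: home furniture, under £75.00 → 1.5% → £0.77
Hot pretzel £5.41: prepared food → 4.75% → £0.26
Floor lamp £158.67: home furniture, £75.00 or more → 8.75% → £13.88
Dining chair £153.98: home furniture, £75.00 or more → 8.75% → £13.47
Pack of socks £11.04: clothing → 3.5% → £0.39
Total tax = £0.77 + £0.26 + £13.88 + £13.47 + £0.39 = £28.77

£28.77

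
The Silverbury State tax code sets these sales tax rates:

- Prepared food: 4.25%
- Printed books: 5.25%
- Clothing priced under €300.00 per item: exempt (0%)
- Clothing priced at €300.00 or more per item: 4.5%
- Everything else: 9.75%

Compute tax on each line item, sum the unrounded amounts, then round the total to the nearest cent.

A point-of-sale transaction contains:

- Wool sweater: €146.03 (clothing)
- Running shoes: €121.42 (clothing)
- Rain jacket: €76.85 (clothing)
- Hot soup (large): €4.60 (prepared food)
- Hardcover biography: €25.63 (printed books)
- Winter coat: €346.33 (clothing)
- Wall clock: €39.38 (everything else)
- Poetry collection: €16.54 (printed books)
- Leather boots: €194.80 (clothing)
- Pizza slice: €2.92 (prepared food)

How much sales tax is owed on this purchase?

€21.96

Wool sweater €146.03: clothing, under €300.00 → 0% → €0.00
Running shoes €121.42: clothing, under €300.00 → 0% → €0.00
Rain jacket €76.85: clothing, under €300.00 → 0% → €0.00
Hot soup (large) €4.60: prepared food → 4.25% → €0.1955
Hardcover biography €25.63: printed books → 5.25% → €1.345575
Winter coat €346.33: clothing, €300.00 or more → 4.5% → €15.58485
Wall clock €39.38: everything else → 9.75% → €3.83955
Poetry collection €16.54: printed books → 5.25% → €0.86835
Leather boots €194.80: clothing, under €300.00 → 0% → €0.00
Pizza slice €2.92: prepared food → 4.25% → €0.1241
Unrounded tax sum = €21.957925 → €21.96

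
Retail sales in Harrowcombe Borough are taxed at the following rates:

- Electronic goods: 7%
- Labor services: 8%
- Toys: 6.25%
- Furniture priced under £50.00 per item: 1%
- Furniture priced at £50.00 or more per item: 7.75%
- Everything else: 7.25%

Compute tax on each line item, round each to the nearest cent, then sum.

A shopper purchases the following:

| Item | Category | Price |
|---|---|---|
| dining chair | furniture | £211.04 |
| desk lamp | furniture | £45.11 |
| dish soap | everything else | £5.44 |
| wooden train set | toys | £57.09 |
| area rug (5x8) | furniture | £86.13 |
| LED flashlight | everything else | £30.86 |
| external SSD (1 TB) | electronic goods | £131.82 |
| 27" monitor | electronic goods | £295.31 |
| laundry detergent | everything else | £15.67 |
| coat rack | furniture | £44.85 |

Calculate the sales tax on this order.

Dining chair £211.04: furniture, £50.00 or more → 7.75% → £16.36
Desk lamp £45.11: furniture, under £50.00 → 1% → £0.45
Dish soap £5.44: everything else → 7.25% → £0.39
Wooden train set £57.09: toys → 6.25% → £3.57
Area rug (5x8) £86.13: furniture, £50.00 or more → 7.75% → £6.68
LED flashlight £30.86: everything else → 7.25% → £2.24
External SSD (1 TB) £131.82: electronic goods → 7% → £9.23
27" monitor £295.31: electronic goods → 7% → £20.67
Laundry detergent £15.67: everything else → 7.25% → £1.14
Coat rack £44.85: furniture, under £50.00 → 1% → £0.45
Total tax = £16.36 + £0.45 + £0.39 + £3.57 + £6.68 + £2.24 + £9.23 + £20.67 + £1.14 + £0.45 = £61.18

£61.18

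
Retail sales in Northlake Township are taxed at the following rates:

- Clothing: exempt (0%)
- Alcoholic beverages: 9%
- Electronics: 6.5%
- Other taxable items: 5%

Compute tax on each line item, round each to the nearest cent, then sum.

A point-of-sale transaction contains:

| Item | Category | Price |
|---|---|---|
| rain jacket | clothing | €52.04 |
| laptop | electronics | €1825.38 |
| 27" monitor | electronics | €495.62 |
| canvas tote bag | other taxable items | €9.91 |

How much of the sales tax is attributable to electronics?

Laptop €1825.38: electronics → 6.5% → €118.65
27" monitor €495.62: electronics → 6.5% → €32.22
Tax on electronics = €118.65 + €32.22 = €150.87

€150.87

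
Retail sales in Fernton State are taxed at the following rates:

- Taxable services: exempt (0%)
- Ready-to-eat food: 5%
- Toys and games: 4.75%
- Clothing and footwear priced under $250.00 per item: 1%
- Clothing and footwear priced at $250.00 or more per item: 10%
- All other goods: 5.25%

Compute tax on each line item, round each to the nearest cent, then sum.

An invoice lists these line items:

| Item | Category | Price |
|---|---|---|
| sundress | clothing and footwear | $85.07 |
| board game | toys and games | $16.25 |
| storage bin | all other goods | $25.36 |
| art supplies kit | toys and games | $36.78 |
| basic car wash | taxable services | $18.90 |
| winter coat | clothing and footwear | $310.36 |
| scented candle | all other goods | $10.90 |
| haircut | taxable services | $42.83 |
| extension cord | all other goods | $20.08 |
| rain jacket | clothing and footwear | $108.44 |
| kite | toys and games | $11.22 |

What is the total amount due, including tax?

$725.16

Sundress $85.07: clothing and footwear, under $250.00 → 1% → $0.85
Board game $16.25: toys and games → 4.75% → $0.77
Storage bin $25.36: all other goods → 5.25% → $1.33
Art supplies kit $36.78: toys and games → 4.75% → $1.75
Basic car wash $18.90: taxable services → 0% → $0.00
Winter coat $310.36: clothing and footwear, $250.00 or more → 10% → $31.04
Scented candle $10.90: all other goods → 5.25% → $0.57
Haircut $42.83: taxable services → 0% → $0.00
Extension cord $20.08: all other goods → 5.25% → $1.05
Rain jacket $108.44: clothing and footwear, under $250.00 → 1% → $1.08
Kite $11.22: toys and games → 4.75% → $0.53
Subtotal = $686.19; tax = $38.97; total due = $725.16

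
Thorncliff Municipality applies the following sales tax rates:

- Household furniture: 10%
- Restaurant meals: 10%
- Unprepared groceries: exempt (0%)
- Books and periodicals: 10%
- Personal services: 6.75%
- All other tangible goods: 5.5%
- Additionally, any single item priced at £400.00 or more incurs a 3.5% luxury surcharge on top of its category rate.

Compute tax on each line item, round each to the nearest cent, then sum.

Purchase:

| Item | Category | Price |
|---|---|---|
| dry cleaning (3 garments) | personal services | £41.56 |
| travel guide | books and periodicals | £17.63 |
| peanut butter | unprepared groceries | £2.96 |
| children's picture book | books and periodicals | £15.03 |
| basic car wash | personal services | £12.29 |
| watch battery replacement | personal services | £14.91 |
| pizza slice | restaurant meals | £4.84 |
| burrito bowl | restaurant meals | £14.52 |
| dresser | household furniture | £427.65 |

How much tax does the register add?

Dry cleaning (3 garments) £41.56: personal services → 6.75% → £2.81
Travel guide £17.63: books and periodicals → 10% → £1.76
Peanut butter £2.96: unprepared groceries → 0% → £0.00
Children's picture book £15.03: books and periodicals → 10% → £1.50
Basic car wash £12.29: personal services → 6.75% → £0.83
Watch battery replacement £14.91: personal services → 6.75% → £1.01
Pizza slice £4.84: restaurant meals → 10% → £0.48
Burrito bowl £14.52: restaurant meals → 10% → £1.45
Dresser £427.65: household furniture → 10% + 3.5% surcharge = 13.5% → £57.73
Total tax = £2.81 + £1.76 + £1.50 + £0.83 + £1.01 + £0.48 + £1.45 + £57.73 = £67.57

£67.57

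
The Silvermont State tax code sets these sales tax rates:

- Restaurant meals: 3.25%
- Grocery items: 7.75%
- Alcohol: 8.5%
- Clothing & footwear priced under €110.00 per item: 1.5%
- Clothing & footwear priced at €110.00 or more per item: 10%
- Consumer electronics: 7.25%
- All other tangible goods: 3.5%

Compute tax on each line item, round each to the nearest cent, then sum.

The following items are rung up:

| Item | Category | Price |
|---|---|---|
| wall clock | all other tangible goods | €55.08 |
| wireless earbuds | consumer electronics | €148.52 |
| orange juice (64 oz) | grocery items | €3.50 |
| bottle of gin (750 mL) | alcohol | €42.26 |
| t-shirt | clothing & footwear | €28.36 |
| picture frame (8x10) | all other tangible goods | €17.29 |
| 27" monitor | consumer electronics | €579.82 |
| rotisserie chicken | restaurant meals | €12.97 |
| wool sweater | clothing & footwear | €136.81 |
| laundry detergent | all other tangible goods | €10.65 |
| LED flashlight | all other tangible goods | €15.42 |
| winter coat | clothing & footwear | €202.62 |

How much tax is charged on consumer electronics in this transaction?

Wireless earbuds €148.52: consumer electronics → 7.25% → €10.77
27" monitor €579.82: consumer electronics → 7.25% → €42.04
Tax on consumer electronics = €10.77 + €42.04 = €52.81

€52.81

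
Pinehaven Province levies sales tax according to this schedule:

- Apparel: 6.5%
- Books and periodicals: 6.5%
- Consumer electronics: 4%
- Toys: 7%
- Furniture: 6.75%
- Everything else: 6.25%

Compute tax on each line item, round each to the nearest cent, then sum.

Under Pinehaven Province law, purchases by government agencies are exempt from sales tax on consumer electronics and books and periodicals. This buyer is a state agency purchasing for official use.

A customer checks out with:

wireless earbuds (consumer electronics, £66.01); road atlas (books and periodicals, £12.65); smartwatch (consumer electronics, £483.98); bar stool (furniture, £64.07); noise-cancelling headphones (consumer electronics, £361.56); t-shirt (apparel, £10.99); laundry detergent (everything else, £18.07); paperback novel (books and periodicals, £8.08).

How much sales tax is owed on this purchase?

£6.16

Wireless earbuds £66.01: consumer electronics, buyer-exempt → 0% → £0.00
Road atlas £12.65: books and periodicals, buyer-exempt → 0% → £0.00
Smartwatch £483.98: consumer electronics, buyer-exempt → 0% → £0.00
Bar stool £64.07: furniture → 6.75% → £4.32
Noise-cancelling headphones £361.56: consumer electronics, buyer-exempt → 0% → £0.00
T-shirt £10.99: apparel → 6.5% → £0.71
Laundry detergent £18.07: everything else → 6.25% → £1.13
Paperback novel £8.08: books and periodicals, buyer-exempt → 0% → £0.00
Total tax = £4.32 + £0.71 + £1.13 = £6.16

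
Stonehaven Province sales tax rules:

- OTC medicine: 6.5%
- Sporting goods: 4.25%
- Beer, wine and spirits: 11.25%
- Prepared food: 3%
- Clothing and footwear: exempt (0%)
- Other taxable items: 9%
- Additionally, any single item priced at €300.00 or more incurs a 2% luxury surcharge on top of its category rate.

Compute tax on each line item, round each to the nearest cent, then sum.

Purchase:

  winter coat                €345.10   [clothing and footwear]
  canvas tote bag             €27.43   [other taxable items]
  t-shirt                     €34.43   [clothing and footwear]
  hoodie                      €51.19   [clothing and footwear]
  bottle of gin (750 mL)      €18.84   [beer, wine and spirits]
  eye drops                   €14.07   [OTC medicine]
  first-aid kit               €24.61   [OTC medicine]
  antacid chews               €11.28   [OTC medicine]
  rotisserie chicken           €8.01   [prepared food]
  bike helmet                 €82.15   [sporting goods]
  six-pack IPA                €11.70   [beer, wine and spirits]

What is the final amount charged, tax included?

Winter coat €345.10: clothing and footwear → 0% + 2% surcharge = 2% → €6.90
Canvas tote bag €27.43: other taxable items → 9% → €2.47
T-shirt €34.43: clothing and footwear → 0% → €0.00
Hoodie €51.19: clothing and footwear → 0% → €0.00
Bottle of gin (750 mL) €18.84: beer, wine and spirits → 11.25% → €2.12
Eye drops €14.07: OTC medicine → 6.5% → €0.91
First-aid kit €24.61: OTC medicine → 6.5% → €1.60
Antacid chews €11.28: OTC medicine → 6.5% → €0.73
Rotisserie chicken €8.01: prepared food → 3% → €0.24
Bike helmet €82.15: sporting goods → 4.25% → €3.49
Six-pack IPA €11.70: beer, wine and spirits → 11.25% → €1.32
Subtotal = €628.81; tax = €19.78; total due = €648.59

€648.59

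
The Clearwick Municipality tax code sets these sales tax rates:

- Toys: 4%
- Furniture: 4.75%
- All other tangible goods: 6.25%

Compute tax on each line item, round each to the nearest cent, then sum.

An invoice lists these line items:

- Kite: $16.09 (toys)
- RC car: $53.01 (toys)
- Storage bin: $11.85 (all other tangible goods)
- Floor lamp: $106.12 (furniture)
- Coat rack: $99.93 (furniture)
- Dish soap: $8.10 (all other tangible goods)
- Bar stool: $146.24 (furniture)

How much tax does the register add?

Kite $16.09: toys → 4% → $0.64
RC car $53.01: toys → 4% → $2.12
Storage bin $11.85: all other tangible goods → 6.25% → $0.74
Floor lamp $106.12: furniture → 4.75% → $5.04
Coat rack $99.93: furniture → 4.75% → $4.75
Dish soap $8.10: all other tangible goods → 6.25% → $0.51
Bar stool $146.24: furniture → 4.75% → $6.95
Total tax = $0.64 + $2.12 + $0.74 + $5.04 + $4.75 + $0.51 + $6.95 = $20.75

$20.75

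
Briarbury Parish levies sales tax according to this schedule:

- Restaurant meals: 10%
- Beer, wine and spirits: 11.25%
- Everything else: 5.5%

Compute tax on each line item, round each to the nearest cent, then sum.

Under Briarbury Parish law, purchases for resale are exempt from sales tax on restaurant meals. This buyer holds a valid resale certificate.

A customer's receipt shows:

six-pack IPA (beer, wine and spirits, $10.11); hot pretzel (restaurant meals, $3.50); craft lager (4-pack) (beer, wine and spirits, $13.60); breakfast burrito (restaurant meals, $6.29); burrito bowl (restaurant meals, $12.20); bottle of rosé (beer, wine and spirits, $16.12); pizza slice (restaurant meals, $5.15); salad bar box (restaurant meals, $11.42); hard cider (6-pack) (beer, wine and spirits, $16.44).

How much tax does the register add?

$6.33

Six-pack IPA $10.11: beer, wine and spirits → 11.25% → $1.14
Hot pretzel $3.50: restaurant meals, buyer-exempt → 0% → $0.00
Craft lager (4-pack) $13.60: beer, wine and spirits → 11.25% → $1.53
Breakfast burrito $6.29: restaurant meals, buyer-exempt → 0% → $0.00
Burrito bowl $12.20: restaurant meals, buyer-exempt → 0% → $0.00
Bottle of rosé $16.12: beer, wine and spirits → 11.25% → $1.81
Pizza slice $5.15: restaurant meals, buyer-exempt → 0% → $0.00
Salad bar box $11.42: restaurant meals, buyer-exempt → 0% → $0.00
Hard cider (6-pack) $16.44: beer, wine and spirits → 11.25% → $1.85
Total tax = $1.14 + $1.53 + $1.81 + $1.85 = $6.33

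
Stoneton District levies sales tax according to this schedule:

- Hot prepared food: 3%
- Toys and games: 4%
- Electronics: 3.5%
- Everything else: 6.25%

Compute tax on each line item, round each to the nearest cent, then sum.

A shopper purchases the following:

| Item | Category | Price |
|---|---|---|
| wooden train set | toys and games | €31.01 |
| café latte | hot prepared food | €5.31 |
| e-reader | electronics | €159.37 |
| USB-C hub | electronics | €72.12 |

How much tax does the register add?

Wooden train set €31.01: toys and games → 4% → €1.24
Café latte €5.31: hot prepared food → 3% → €0.16
E-reader €159.37: electronics → 3.5% → €5.58
USB-C hub €72.12: electronics → 3.5% → €2.52
Total tax = €1.24 + €0.16 + €5.58 + €2.52 = €9.50

€9.50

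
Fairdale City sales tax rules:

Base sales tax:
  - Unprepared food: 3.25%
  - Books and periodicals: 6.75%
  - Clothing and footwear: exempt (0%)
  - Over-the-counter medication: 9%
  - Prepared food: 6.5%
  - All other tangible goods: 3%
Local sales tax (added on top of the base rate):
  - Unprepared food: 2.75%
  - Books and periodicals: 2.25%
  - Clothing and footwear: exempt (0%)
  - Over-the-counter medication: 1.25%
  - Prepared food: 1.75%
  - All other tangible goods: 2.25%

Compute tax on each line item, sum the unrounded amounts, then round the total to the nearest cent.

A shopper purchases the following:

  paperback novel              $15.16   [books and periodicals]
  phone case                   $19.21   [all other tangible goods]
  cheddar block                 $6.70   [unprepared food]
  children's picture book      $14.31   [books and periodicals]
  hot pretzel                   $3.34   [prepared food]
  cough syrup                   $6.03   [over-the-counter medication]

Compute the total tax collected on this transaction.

$4.96

Paperback novel $15.16: books and periodicals → 6.75% + 2.25% local = 9% → $1.3644
Phone case $19.21: all other tangible goods → 3% + 2.25% local = 5.25% → $1.008525
Cheddar block $6.70: unprepared food → 3.25% + 2.75% local = 6% → $0.402
Children's picture book $14.31: books and periodicals → 6.75% + 2.25% local = 9% → $1.2879
Hot pretzel $3.34: prepared food → 6.5% + 1.75% local = 8.25% → $0.27555
Cough syrup $6.03: over-the-counter medication → 9% + 1.25% local = 10.25% → $0.618075
Unrounded tax sum = $4.95645 → $4.96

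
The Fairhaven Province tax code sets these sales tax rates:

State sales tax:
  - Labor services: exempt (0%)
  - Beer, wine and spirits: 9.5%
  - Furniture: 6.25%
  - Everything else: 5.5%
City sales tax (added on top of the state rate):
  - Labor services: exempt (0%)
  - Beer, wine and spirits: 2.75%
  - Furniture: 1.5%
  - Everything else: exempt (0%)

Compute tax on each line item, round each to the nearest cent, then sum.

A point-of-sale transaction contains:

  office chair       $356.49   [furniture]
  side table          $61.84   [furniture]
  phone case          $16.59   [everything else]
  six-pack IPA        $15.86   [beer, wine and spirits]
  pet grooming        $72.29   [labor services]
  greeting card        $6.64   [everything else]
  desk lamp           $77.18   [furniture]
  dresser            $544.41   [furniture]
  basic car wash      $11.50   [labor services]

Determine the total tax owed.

Office chair $356.49: furniture → 6.25% + 1.5% city = 7.75% → $27.63
Side table $61.84: furniture → 6.25% + 1.5% city = 7.75% → $4.79
Phone case $16.59: everything else → 5.5% + 0% city = 5.5% → $0.91
Six-pack IPA $15.86: beer, wine and spirits → 9.5% + 2.75% city = 12.25% → $1.94
Pet grooming $72.29: labor services → 0% + 0% city = 0% → $0.00
Greeting card $6.64: everything else → 5.5% + 0% city = 5.5% → $0.37
Desk lamp $77.18: furniture → 6.25% + 1.5% city = 7.75% → $5.98
Dresser $544.41: furniture → 6.25% + 1.5% city = 7.75% → $42.19
Basic car wash $11.50: labor services → 0% + 0% city = 0% → $0.00
Total tax = $27.63 + $4.79 + $0.91 + $1.94 + $0.37 + $5.98 + $42.19 = $83.81

$83.81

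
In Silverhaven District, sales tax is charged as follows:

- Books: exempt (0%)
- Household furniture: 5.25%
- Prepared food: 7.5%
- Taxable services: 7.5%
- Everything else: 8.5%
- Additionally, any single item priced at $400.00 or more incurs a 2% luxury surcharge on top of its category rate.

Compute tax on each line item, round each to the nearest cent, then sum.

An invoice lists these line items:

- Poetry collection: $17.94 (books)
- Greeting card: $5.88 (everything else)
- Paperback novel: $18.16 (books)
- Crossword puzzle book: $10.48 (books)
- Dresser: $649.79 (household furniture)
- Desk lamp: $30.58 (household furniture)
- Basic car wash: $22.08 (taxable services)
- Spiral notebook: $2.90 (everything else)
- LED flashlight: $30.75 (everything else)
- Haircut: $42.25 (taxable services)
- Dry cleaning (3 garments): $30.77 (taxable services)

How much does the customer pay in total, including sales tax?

Poetry collection $17.94: books → 0% → $0.00
Greeting card $5.88: everything else → 8.5% → $0.50
Paperback novel $18.16: books → 0% → $0.00
Crossword puzzle book $10.48: books → 0% → $0.00
Dresser $649.79: household furniture → 5.25% + 2% surcharge = 7.25% → $47.11
Desk lamp $30.58: household furniture → 5.25% → $1.61
Basic car wash $22.08: taxable services → 7.5% → $1.66
Spiral notebook $2.90: everything else → 8.5% → $0.25
LED flashlight $30.75: everything else → 8.5% → $2.61
Haircut $42.25: taxable services → 7.5% → $3.17
Dry cleaning (3 garments) $30.77: taxable services → 7.5% → $2.31
Subtotal = $861.58; tax = $59.22; total due = $920.80

$920.80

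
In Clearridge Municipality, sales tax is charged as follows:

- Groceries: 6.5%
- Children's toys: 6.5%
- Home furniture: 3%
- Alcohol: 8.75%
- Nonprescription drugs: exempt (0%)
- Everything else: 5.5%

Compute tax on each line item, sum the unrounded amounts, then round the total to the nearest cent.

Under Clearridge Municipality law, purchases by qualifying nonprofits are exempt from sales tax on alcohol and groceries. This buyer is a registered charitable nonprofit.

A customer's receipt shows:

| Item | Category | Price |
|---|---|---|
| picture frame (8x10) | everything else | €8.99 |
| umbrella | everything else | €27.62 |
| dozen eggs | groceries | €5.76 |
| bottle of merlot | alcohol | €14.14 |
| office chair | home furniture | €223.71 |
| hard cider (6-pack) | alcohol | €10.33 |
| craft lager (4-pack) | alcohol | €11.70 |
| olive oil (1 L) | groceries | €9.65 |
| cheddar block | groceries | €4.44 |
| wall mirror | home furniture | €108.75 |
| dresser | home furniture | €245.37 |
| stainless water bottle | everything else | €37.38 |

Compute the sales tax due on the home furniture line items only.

€17.33

Office chair €223.71: home furniture → 3% → €6.7113
Wall mirror €108.75: home furniture → 3% → €3.2625
Dresser €245.37: home furniture → 3% → €7.3611
Tax on home furniture: unrounded sum = €17.3349 → €17.33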